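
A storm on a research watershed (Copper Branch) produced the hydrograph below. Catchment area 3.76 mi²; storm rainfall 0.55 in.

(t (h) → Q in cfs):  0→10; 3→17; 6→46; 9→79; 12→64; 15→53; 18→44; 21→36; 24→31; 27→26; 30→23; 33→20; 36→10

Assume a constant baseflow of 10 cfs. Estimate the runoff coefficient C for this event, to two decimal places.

ΣQ_DR = 329.0 cfs; V = ΣQ_DR·Δt = 3.553 × 10^6 ft³.
Runoff depth d = V / A = 0.4068 in.
C = d / P = 0.4068 / 0.55 = 0.74.

C ≈ 0.74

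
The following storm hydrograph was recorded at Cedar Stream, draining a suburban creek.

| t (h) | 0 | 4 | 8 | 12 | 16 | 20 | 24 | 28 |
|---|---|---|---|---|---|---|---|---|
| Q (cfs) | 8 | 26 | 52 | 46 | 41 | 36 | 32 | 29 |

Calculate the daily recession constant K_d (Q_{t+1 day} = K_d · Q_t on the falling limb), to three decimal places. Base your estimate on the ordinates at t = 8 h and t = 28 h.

Between t = 8 h and t = 28 h the flow falls from 52 to 29 cfs over 5×4 h = 20 h.
Per-interval ratio K = (29/52)^(1/5) = 0.8898; K_d = K^(24/4) = 0.496.

K_d ≈ 0.496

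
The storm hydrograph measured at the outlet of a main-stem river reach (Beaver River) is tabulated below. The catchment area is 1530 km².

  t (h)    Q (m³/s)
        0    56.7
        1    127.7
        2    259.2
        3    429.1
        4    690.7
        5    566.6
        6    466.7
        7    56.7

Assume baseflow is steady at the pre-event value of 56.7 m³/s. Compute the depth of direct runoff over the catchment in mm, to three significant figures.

d ≈ 5.18 mm

Direct runoff: 0.0, 71.0, 202.5, 372.4, 634.0, 509.9, 410.0, 0.0 m³/s; ΣQ_DR = 2200 m³/s.
V = ΣQ_DR · Δt = 2200 × 3600 s = 7.919 × 10^6 m³.
Over A = 1530 km², depth = V / A = 5.18 mm.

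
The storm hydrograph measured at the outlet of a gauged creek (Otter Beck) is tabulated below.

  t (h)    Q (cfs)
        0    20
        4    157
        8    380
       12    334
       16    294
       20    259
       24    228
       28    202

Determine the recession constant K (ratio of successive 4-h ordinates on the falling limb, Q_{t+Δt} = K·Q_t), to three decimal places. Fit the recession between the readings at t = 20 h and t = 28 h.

Using the recession-limb readings at t = 20 h and t = 28 h: Q falls from 259 to 202 cfs over 2 intervals.
K = (Q₂/Q₁)^(1/2) = (202/259)^(1/2) = 0.883.

K ≈ 0.883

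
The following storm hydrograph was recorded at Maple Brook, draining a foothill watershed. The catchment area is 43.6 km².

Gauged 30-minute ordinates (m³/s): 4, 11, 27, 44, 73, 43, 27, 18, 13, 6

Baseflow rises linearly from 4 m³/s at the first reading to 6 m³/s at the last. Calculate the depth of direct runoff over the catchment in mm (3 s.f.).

d ≈ 8.92 mm

Direct runoff: 0.00, 6.78, 22.56, 39.33, 68.11, 37.89, 21.67, 12.44, 7.22, 0.00 m³/s; ΣQ_DR = 216.0 m³/s.
V = ΣQ_DR · Δt = 216.0 × 1800 s = 3.888 × 10^5 m³.
Over A = 43.6 km², depth = V / A = 8.92 mm.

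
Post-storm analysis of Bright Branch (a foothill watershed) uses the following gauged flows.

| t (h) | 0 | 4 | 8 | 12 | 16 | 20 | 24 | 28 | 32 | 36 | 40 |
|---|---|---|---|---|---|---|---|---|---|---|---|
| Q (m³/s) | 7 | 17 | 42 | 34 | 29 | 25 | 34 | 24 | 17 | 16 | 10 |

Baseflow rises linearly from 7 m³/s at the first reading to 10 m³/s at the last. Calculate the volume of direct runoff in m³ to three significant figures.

Direct-runoff ordinates (Q − Q_b): 0.00, 9.70, 34.40, 26.10, 20.80, 16.50, 25.20, 14.90, 7.60, 6.30, 0.00 m³/s.
ΣQ_DR = 161.5 m³/s.
With Δt = 4 h = 14400 s, V = ΣQ_DR · Δt = 161.5 × 14400 = 2.33 × 10^6 m³.

V ≈ 2.33 × 10^6 m³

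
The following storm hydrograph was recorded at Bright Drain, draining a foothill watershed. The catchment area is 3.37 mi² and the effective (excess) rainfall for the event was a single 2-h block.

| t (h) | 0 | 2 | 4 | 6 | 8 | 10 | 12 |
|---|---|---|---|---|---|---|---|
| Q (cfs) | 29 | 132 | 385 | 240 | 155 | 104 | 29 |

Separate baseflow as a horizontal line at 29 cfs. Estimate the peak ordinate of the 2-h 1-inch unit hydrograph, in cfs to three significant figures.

Direct runoff: 0.0, 103.0, 356.0, 211.0, 126.0, 75.0, 0.0 cfs; ΣQ_DR = 871.0 cfs, peak = 356.0 cfs.
Runoff depth d = ΣQ_DR·Δt / A = 871.0 × 7200 / (3.37 mi²) = 0.8010 in.
The 1-inch UH is the DRH scaled by (1 in)/d, so U_p = 356.0 × 1/0.8010 = 444 cfs.

U_p ≈ 444 cfs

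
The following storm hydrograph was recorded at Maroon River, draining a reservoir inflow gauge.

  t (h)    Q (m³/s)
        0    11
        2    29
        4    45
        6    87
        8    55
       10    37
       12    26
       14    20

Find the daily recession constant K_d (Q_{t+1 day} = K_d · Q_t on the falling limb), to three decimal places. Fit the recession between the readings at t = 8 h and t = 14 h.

Between t = 8 h and t = 14 h the flow falls from 55 to 20 m³/s over 3×2 h = 6 h.
Per-interval ratio K = (20/55)^(1/3) = 0.7138; K_d = K^(24/2) = 0.017.

K_d ≈ 0.017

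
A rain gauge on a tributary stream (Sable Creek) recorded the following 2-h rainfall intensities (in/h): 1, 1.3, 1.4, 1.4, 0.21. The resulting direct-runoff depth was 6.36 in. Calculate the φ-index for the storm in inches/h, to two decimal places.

Only the 4 blocks with intensity above φ contribute runoff: 1, 1.3, 1.4, 1.4 in/h.
Σ(I−φ)·Δt = d  ⇒  (1+1.3+1.4+1.4 − 4φ)·2 = 6.36
φ = (5.100 − 6.36/2) / 4 = 0.48 in/h.

φ ≈ 0.48 in/h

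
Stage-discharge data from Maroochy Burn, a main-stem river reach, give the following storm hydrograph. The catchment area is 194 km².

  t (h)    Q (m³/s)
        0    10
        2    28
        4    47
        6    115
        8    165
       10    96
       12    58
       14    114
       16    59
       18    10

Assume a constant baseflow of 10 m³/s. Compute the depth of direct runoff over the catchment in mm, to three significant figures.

d ≈ 22.3 mm

Direct runoff: 0.0, 18.0, 37.0, 105.0, 155.0, 86.0, 48.0, 104.0, 49.0, 0.0 m³/s; ΣQ_DR = 602.0 m³/s.
V = ΣQ_DR · Δt = 602.0 × 7200 s = 4.334 × 10^6 m³.
Over A = 194 km², depth = V / A = 22.3 mm.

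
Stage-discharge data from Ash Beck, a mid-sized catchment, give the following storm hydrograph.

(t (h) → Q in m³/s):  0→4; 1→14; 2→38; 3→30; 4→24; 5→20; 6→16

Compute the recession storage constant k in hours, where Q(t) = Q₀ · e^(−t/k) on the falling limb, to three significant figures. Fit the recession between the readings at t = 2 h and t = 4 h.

On the falling limb, Q drops from 38 to 24 m³/s between t = 2 h and t = 4 h (Δt = 2 h).
k = −Δt / ln(Q₂/Q₁) = −2 / ln(24/38) = 4.35 h.

k ≈ 4.35 h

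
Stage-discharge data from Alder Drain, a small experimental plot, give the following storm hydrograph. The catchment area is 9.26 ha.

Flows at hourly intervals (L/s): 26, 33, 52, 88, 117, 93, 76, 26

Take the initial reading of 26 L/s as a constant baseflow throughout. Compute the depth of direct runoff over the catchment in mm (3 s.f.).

d ≈ 11.8 mm

Direct runoff: 0.0, 7.0, 26.0, 62.0, 91.0, 67.0, 50.0, 0.0 L/s; ΣQ_DR = 303.0 L/s.
V = ΣQ_DR · Δt = 303.0 × 3600 s = 1.091 × 10^6 L.
Over A = 9.26 ha, depth = V / A = 11.8 mm.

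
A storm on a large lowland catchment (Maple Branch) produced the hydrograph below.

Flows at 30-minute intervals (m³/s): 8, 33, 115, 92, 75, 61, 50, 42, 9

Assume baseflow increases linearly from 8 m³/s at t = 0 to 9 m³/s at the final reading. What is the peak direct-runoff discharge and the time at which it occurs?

Q_p = 106.75 m³/s at t = 1 h

Subtracting baseflow gives direct-runoff ordinates: 0.00, 24.88, 106.75, 83.62, 66.50, 52.38, 41.25, 33.12, 0.00 m³/s.
The maximum is 106.75 m³/s, occurring at the reading for t = 1 h.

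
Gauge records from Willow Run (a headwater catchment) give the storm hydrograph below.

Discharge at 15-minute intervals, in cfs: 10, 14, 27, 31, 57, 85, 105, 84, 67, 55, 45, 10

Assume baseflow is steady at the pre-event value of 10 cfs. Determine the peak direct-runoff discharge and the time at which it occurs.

Subtracting baseflow gives direct-runoff ordinates: 0.0, 4.0, 17.0, 21.0, 47.0, 75.0, 95.0, 74.0, 57.0, 45.0, 35.0, 0.0 cfs.
The maximum is 95.0 cfs, occurring at the reading for t = 1.5 h.

Q_p = 95.0 cfs at t = 1.5 h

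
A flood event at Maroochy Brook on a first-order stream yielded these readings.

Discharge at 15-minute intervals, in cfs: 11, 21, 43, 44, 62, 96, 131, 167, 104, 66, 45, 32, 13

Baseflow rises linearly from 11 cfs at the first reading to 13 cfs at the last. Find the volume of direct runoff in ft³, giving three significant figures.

Direct-runoff ordinates (Q − Q_b): 0.00, 9.83, 31.67, 32.50, 50.33, 84.17, 119.00, 154.83, 91.67, 53.50, 32.33, 19.17, 0.00 cfs.
ΣQ_DR = 679.0 cfs.
With Δt = 0.25 h = 900 s, V = ΣQ_DR · Δt = 679.0 × 900 = 6.11 × 10^5 ft³.

V ≈ 6.11 × 10^5 ft³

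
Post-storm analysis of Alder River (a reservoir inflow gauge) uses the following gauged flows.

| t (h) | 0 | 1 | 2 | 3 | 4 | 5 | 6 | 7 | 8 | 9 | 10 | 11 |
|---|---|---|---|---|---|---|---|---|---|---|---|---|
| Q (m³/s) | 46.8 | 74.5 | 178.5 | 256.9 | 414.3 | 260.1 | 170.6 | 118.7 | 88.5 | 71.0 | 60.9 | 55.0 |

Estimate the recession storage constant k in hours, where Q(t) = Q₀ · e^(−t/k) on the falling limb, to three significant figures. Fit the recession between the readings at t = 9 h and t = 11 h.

On the falling limb, Q drops from 71.0 to 55.0 m³/s between t = 9 h and t = 11 h (Δt = 2 h).
k = −Δt / ln(Q₂/Q₁) = −2 / ln(55.0/71.0) = 7.83 h.

k ≈ 7.83 h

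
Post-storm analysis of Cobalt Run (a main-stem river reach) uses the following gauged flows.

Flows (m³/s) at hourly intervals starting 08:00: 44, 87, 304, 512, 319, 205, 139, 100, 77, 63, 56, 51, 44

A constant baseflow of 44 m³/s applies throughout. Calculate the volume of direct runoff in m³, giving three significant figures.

Direct-runoff ordinates (Q − Q_b): 0.0, 43.0, 260.0, 468.0, 275.0, 161.0, 95.0, 56.0, 33.0, 19.0, 12.0, 7.0, 0.0 m³/s.
ΣQ_DR = 1429 m³/s.
With Δt = 1 h = 3600 s, V = ΣQ_DR · Δt = 1429 × 3600 = 5.14 × 10^6 m³.

V ≈ 5.14 × 10^6 m³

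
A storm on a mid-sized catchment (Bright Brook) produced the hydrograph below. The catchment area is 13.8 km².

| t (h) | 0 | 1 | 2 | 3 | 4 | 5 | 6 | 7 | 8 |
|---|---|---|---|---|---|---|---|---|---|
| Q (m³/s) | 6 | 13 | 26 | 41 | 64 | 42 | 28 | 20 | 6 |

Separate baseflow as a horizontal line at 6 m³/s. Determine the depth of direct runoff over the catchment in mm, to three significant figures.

d ≈ 50.1 mm

Direct runoff: 0.0, 7.0, 20.0, 35.0, 58.0, 36.0, 22.0, 14.0, 0.0 m³/s; ΣQ_DR = 192.0 m³/s.
V = ΣQ_DR · Δt = 192.0 × 3600 s = 6.912 × 10^5 m³.
Over A = 13.8 km², depth = V / A = 50.1 mm.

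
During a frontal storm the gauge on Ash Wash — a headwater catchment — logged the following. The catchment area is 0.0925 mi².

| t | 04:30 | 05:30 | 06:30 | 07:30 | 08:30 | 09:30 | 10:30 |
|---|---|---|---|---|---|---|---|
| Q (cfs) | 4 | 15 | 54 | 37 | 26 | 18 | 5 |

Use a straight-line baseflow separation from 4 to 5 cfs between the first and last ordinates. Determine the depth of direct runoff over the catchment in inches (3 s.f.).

Direct runoff: 0.00, 10.83, 49.67, 32.50, 21.33, 13.17, 0.00 cfs; ΣQ_DR = 127.5 cfs.
V = ΣQ_DR · Δt = 127.5 × 3600 s = 4.590 × 10^5 ft³.
Over A = 0.0925 mi², depth = V / A = 2.14 in.

d ≈ 2.14 in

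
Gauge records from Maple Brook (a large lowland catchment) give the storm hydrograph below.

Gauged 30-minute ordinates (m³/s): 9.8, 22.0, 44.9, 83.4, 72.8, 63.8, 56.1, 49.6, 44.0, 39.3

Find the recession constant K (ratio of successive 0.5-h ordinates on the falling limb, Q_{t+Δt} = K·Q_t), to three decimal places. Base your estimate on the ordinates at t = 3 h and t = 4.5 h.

Using the recession-limb readings at t = 3 h and t = 4.5 h: Q falls from 56.1 to 39.3 m³/s over 3 intervals.
K = (Q₂/Q₁)^(1/3) = (39.3/56.1)^(1/3) = 0.888.

K ≈ 0.888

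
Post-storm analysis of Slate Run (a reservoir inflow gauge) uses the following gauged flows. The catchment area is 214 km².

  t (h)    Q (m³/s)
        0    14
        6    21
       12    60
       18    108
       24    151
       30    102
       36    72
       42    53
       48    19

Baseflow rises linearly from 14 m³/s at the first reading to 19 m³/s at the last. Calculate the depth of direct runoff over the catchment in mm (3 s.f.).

d ≈ 45.6 mm

Direct runoff: 0.00, 6.38, 44.75, 92.12, 134.50, 84.88, 54.25, 34.62, 0.00 m³/s; ΣQ_DR = 451.5 m³/s.
V = ΣQ_DR · Δt = 451.5 × 21600 s = 9.752 × 10^6 m³.
Over A = 214 km², depth = V / A = 45.6 mm.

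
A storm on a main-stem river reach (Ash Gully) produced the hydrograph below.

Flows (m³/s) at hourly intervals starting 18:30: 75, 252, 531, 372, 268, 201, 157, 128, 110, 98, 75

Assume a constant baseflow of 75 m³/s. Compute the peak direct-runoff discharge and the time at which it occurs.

Subtracting baseflow gives direct-runoff ordinates: 0.0, 177.0, 456.0, 297.0, 193.0, 126.0, 82.0, 53.0, 35.0, 23.0, 0.0 m³/s.
The maximum is 456.0 m³/s, occurring at the reading for t = 20:30.

Q_p = 456.0 m³/s at t = 20:30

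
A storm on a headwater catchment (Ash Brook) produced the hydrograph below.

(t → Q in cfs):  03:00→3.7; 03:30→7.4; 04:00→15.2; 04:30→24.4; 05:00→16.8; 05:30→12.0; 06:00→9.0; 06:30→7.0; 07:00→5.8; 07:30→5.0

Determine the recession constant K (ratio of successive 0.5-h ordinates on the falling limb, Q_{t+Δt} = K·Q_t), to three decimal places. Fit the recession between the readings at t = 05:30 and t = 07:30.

K ≈ 0.803

Using the recession-limb readings at t = 05:30 and t = 07:30: Q falls from 12.0 to 5.0 cfs over 4 intervals.
K = (Q₂/Q₁)^(1/4) = (5.0/12.0)^(1/4) = 0.803.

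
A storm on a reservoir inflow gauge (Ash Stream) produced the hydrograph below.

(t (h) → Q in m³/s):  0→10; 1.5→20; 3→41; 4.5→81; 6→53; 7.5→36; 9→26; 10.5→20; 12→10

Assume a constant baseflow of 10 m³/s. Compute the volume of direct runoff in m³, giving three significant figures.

V ≈ 1.12 × 10^6 m³

Direct-runoff ordinates (Q − Q_b): 0.0, 10.0, 31.0, 71.0, 43.0, 26.0, 16.0, 10.0, 0.0 m³/s.
ΣQ_DR = 207.0 m³/s.
With Δt = 1.5 h = 5400 s, V = ΣQ_DR · Δt = 207.0 × 5400 = 1.12 × 10^6 m³.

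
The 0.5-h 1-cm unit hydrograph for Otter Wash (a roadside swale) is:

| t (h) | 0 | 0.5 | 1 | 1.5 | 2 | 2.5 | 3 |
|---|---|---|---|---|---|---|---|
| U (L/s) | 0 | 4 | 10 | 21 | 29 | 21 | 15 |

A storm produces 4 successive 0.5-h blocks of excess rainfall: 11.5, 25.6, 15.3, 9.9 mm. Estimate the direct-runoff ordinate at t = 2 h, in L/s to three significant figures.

Q ≈ 106 L/s

By discrete convolution, Q_j = Σ (P_i / 10 mm) · U_{j−i}.
At t = 2 h (j=4): Q = (11.5/10)·29 + (25.6/10)·21 + (15.3/10)·10 + (9.9/10)·4 = 106 L/s.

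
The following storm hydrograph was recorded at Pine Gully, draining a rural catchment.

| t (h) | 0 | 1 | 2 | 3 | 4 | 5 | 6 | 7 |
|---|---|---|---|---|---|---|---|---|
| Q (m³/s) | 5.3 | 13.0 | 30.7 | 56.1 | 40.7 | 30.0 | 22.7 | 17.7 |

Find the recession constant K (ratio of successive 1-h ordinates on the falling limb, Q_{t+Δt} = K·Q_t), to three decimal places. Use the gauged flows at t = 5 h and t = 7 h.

Using the recession-limb readings at t = 5 h and t = 7 h: Q falls from 30.0 to 17.7 m³/s over 2 intervals.
K = (Q₂/Q₁)^(1/2) = (17.7/30.0)^(1/2) = 0.768.

K ≈ 0.768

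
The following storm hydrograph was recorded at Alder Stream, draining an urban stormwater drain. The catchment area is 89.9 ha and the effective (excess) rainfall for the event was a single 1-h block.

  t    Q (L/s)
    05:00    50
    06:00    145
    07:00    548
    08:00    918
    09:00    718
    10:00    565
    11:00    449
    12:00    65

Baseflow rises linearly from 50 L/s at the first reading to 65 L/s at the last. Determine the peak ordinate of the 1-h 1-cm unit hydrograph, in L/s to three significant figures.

U_p ≈ 718 L/s

Direct runoff: 0.00, 92.86, 493.71, 861.57, 659.43, 504.29, 386.14, 0.00 L/s; ΣQ_DR = 2998 L/s, peak = 861.57 L/s.
Runoff depth d = ΣQ_DR·Δt / A = 2998 × 3600 / (89.9 ha) = 12.01 mm.
The 1-cm UH is the DRH scaled by (10 mm)/d, so U_p = 861.57 × 10/12.01 = 718 L/s.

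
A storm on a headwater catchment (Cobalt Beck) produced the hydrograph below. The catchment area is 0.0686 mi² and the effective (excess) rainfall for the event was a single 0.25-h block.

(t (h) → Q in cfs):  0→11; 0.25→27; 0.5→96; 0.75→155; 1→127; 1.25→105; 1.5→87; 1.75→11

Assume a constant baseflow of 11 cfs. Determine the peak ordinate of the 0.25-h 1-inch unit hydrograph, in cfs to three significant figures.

Direct runoff: 0.0, 16.0, 85.0, 144.0, 116.0, 94.0, 76.0, 0.0 cfs; ΣQ_DR = 531.0 cfs, peak = 144.0 cfs.
Runoff depth d = ΣQ_DR·Δt / A = 531.0 × 900 / (0.0686 mi²) = 2.999 in.
The 1-inch UH is the DRH scaled by (1 in)/d, so U_p = 144.0 × 1/2.999 = 48.0 cfs.

U_p ≈ 48.0 cfs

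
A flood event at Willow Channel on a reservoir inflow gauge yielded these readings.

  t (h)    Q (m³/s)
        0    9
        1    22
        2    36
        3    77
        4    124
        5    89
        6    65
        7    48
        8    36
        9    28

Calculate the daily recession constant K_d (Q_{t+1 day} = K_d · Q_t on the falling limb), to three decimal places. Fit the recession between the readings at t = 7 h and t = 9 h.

Between t = 7 h and t = 9 h the flow falls from 48 to 28 m³/s over 2×1 h = 2 h.
Per-interval ratio K = (28/48)^(1/2) = 0.7638; K_d = K^(24/1) = 0.002.

K_d ≈ 0.002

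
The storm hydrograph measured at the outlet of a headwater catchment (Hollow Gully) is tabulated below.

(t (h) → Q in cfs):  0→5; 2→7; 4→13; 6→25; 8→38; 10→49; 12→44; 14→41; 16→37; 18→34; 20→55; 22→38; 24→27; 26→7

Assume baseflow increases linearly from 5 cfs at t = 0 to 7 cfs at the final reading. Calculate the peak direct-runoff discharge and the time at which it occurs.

Subtracting baseflow gives direct-runoff ordinates: 0.00, 1.85, 7.69, 19.54, 32.38, 43.23, 38.08, 34.92, 30.77, 27.62, 48.46, 31.31, 20.15, 0.00 cfs.
The maximum is 48.46 cfs, occurring at the reading for t = 20 h.

Q_p = 48.46 cfs at t = 20 h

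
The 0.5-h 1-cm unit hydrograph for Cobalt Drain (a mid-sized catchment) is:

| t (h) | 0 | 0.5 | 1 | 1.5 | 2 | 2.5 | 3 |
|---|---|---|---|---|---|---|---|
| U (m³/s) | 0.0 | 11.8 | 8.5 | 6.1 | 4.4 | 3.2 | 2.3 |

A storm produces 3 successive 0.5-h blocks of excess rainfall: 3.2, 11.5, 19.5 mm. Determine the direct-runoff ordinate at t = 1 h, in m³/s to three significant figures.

Q ≈ 16.3 m³/s

By discrete convolution, Q_j = Σ (P_i / 10 mm) · U_{j−i}.
At t = 1 h (j=2): Q = (3.2/10)·8.5 + (11.5/10)·11.8 + (19.5/10)·0.0 = 16.3 m³/s.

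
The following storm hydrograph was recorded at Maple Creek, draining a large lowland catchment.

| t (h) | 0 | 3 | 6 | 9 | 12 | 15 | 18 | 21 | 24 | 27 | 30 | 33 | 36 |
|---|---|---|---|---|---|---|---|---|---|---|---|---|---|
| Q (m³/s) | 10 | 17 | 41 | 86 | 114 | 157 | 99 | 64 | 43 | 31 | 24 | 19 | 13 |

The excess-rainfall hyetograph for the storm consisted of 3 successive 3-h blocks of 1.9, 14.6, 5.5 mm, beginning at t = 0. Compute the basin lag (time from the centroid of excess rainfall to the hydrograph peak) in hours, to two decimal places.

t_L ≈ 10.01 h

Centroid of excess rainfall: t_c = Σ P_i·t̄_i / ΣP_i = 4.9909 h (block centres at 1.5, 4.5, 7.5 h).
Hydrograph peak occurs at t = 15 h, so basin lag t_L = 15 − 4.9909 = 10.01 h.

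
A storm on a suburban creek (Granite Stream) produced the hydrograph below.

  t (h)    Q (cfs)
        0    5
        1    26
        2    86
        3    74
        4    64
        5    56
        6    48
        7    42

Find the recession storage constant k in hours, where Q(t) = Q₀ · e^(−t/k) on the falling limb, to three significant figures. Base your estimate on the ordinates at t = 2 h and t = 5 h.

On the falling limb, Q drops from 86 to 56 cfs between t = 2 h and t = 5 h (Δt = 3 h).
k = −Δt / ln(Q₂/Q₁) = −3 / ln(56/86) = 6.99 h.

k ≈ 6.99 h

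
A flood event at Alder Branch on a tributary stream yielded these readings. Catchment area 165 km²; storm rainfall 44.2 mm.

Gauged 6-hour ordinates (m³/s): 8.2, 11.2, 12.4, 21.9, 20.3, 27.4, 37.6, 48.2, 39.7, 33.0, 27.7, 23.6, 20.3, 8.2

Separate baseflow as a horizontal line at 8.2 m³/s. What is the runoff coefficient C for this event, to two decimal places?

ΣQ_DR = 224.9 m³/s; V = ΣQ_DR·Δt = 4.858 × 10^6 m³.
Runoff depth d = V / A = 29.44 mm.
C = d / P = 29.44 / 44.2 = 0.67.

C ≈ 0.67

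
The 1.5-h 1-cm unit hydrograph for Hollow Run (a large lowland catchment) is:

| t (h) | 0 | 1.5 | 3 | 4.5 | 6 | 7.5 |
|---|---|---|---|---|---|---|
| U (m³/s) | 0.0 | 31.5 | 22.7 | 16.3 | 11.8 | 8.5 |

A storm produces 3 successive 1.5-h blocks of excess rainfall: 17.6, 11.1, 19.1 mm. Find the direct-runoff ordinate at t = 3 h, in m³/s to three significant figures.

Q ≈ 74.9 m³/s

By discrete convolution, Q_j = Σ (P_i / 10 mm) · U_{j−i}.
At t = 3 h (j=2): Q = (17.6/10)·22.7 + (11.1/10)·31.5 + (19.1/10)·0.0 = 74.9 m³/s.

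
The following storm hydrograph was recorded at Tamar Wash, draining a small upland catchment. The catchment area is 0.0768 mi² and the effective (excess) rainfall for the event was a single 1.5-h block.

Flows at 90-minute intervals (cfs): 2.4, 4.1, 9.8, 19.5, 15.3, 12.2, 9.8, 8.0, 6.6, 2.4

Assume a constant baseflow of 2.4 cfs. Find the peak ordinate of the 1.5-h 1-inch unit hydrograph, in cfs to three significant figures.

U_p ≈ 8.55 cfs

Direct runoff: 0.0, 1.7, 7.4, 17.1, 12.9, 9.8, 7.4, 5.6, 4.2, 0.0 cfs; ΣQ_DR = 66.10 cfs, peak = 17.1 cfs.
Runoff depth d = ΣQ_DR·Δt / A = 66.10 × 5400 / (0.0768 mi²) = 2.001 in.
The 1-inch UH is the DRH scaled by (1 in)/d, so U_p = 17.1 × 1/2.001 = 8.55 cfs.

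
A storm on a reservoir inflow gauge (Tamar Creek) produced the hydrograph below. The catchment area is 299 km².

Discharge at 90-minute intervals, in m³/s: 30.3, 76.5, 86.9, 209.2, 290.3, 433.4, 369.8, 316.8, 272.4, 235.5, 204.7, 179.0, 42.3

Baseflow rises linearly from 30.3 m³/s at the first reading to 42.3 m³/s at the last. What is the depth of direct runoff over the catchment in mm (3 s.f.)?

d ≈ 41.1 mm

Direct runoff: 0.00, 45.20, 54.60, 175.90, 256.00, 398.10, 333.50, 279.50, 234.10, 196.20, 164.40, 137.70, 0.00 m³/s; ΣQ_DR = 2275 m³/s.
V = ΣQ_DR · Δt = 2275 × 5400 s = 1.229 × 10^7 m³.
Over A = 299 km², depth = V / A = 41.1 mm.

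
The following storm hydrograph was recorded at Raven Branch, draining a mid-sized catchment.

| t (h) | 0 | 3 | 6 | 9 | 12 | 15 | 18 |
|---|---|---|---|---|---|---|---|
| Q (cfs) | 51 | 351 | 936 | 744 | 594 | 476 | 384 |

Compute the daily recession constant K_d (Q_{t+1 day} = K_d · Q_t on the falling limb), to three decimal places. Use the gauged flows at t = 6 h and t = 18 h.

K_d ≈ 0.168

Between t = 6 h and t = 18 h the flow falls from 936 to 384 cfs over 4×3 h = 12 h.
Per-interval ratio K = (384/936)^(1/4) = 0.8003; K_d = K^(24/3) = 0.168.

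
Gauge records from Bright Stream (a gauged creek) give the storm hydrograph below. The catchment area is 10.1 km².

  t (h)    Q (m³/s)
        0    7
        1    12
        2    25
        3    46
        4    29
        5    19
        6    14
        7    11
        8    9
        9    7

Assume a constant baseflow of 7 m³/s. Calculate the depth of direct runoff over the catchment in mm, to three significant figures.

d ≈ 38.9 mm

Direct runoff: 0.0, 5.0, 18.0, 39.0, 22.0, 12.0, 7.0, 4.0, 2.0, 0.0 m³/s; ΣQ_DR = 109.0 m³/s.
V = ΣQ_DR · Δt = 109.0 × 3600 s = 3.924 × 10^5 m³.
Over A = 10.1 km², depth = V / A = 38.9 mm.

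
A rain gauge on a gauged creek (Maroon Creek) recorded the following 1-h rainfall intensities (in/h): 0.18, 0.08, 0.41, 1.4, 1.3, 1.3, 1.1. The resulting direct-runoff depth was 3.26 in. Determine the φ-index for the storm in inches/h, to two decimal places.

φ ≈ 0.46 in/h

Only the 4 blocks with intensity above φ contribute runoff: 1.4, 1.3, 1.3, 1.1 in/h.
Σ(I−φ)·Δt = d  ⇒  (1.4+1.3+1.3+1.1 − 4φ)·1 = 3.26
φ = (5.100 − 3.26/1) / 4 = 0.46 in/h.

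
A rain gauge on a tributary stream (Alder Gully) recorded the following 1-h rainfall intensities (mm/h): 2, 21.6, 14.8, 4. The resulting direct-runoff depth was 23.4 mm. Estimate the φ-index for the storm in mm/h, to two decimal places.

Only the 2 blocks with intensity above φ contribute runoff: 21.6, 14.8 mm/h.
Σ(I−φ)·Δt = d  ⇒  (21.6+14.8 − 2φ)·1 = 23.4
φ = (36.40 − 23.4/1) / 2 = 6.50 mm/h.

φ ≈ 6.50 mm/h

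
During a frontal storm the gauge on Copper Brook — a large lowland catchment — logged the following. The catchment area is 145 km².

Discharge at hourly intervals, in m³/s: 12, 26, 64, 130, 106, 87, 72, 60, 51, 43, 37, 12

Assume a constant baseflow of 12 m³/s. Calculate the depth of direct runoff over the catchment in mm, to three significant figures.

Direct runoff: 0.0, 14.0, 52.0, 118.0, 94.0, 75.0, 60.0, 48.0, 39.0, 31.0, 25.0, 0.0 m³/s; ΣQ_DR = 556.0 m³/s.
V = ΣQ_DR · Δt = 556.0 × 3600 s = 2.002 × 10^6 m³.
Over A = 145 km², depth = V / A = 13.8 mm.

d ≈ 13.8 mm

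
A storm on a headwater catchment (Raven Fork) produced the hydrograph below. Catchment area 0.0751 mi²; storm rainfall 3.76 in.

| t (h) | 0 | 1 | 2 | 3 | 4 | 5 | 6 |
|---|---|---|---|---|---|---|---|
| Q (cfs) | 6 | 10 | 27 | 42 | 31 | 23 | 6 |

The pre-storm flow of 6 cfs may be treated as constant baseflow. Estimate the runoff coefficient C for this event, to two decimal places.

C ≈ 0.57

ΣQ_DR = 103.0 cfs; V = ΣQ_DR·Δt = 3.708 × 10^5 ft³.
Runoff depth d = V / A = 2.125 in.
C = d / P = 2.125 / 3.76 = 0.57.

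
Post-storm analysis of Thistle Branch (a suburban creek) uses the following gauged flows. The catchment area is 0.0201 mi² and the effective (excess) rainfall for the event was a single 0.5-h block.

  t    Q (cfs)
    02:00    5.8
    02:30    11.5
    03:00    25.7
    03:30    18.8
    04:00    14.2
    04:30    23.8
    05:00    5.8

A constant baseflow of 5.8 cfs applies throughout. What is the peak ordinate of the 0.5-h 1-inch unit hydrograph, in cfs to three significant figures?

Direct runoff: 0.0, 5.7, 19.9, 13.0, 8.4, 18.0, 0.0 cfs; ΣQ_DR = 65.00 cfs, peak = 19.9 cfs.
Runoff depth d = ΣQ_DR·Δt / A = 65.00 × 1800 / (0.0201 mi²) = 2.506 in.
The 1-inch UH is the DRH scaled by (1 in)/d, so U_p = 19.9 × 1/2.506 = 7.94 cfs.

U_p ≈ 7.94 cfs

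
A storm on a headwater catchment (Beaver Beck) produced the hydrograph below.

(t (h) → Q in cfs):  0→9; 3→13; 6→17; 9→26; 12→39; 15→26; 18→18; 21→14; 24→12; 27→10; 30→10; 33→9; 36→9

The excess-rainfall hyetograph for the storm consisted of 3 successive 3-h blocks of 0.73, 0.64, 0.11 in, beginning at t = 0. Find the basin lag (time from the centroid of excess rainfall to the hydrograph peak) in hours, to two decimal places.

Centroid of excess rainfall: t_c = Σ P_i·t̄_i / ΣP_i = 3.2432 h (block centres at 1.5, 4.5, 7.5 h).
Hydrograph peak occurs at t = 12 h, so basin lag t_L = 12 − 3.2432 = 8.76 h.

t_L ≈ 8.76 h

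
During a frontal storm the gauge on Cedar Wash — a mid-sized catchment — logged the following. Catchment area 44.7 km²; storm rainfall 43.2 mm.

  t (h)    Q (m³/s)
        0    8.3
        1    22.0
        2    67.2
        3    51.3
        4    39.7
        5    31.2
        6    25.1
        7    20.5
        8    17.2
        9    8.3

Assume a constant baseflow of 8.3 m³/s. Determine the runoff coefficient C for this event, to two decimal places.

C ≈ 0.39

ΣQ_DR = 207.8 m³/s; V = ΣQ_DR·Δt = 7.481 × 10^5 m³.
Runoff depth d = V / A = 16.74 mm.
C = d / P = 16.74 / 43.2 = 0.39.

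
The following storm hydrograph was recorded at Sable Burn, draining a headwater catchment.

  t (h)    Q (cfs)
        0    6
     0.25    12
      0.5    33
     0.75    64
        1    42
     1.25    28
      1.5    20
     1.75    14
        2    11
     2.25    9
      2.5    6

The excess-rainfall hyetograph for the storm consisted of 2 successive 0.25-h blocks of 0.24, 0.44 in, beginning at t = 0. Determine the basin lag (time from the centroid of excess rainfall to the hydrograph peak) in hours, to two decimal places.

Centroid of excess rainfall: t_c = Σ P_i·t̄_i / ΣP_i = 0.2868 h (block centres at 0.125, 0.375 h).
Hydrograph peak occurs at t = 0.75 h, so basin lag t_L = 0.75 − 0.2868 = 0.46 h.

t_L ≈ 0.46 h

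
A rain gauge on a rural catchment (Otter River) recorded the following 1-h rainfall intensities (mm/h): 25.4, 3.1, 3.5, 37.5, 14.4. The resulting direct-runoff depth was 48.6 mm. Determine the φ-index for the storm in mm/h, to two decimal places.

Only the 3 blocks with intensity above φ contribute runoff: 25.4, 37.5, 14.4 mm/h.
Σ(I−φ)·Δt = d  ⇒  (25.4+37.5+14.4 − 3φ)·1 = 48.6
φ = (77.30 − 48.6/1) / 3 = 9.57 mm/h.

φ ≈ 9.57 mm/h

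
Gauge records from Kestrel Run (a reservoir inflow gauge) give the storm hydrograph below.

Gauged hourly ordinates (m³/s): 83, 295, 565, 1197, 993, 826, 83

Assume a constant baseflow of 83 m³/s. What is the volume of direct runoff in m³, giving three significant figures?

Direct-runoff ordinates (Q − Q_b): 0.0, 212.0, 482.0, 1114.0, 910.0, 743.0, 0.0 m³/s.
ΣQ_DR = 3461 m³/s.
With Δt = 1 h = 3600 s, V = ΣQ_DR · Δt = 3461 × 3600 = 1.25 × 10^7 m³.

V ≈ 1.25 × 10^7 m³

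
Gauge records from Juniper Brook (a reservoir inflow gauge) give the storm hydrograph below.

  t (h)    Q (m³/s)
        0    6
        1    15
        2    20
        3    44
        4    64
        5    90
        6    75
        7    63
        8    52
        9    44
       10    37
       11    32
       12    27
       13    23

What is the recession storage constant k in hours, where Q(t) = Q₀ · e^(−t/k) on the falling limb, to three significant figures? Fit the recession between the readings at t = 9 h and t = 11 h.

On the falling limb, Q drops from 44 to 32 m³/s between t = 9 h and t = 11 h (Δt = 2 h).
k = −Δt / ln(Q₂/Q₁) = −2 / ln(32/44) = 6.28 h.

k ≈ 6.28 h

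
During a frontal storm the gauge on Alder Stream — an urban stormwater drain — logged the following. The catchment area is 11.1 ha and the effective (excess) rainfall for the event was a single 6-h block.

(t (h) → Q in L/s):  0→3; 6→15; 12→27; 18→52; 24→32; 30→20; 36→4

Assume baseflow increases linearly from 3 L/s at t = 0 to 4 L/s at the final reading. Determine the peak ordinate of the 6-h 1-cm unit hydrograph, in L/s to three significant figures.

U_p ≈ 19.4 L/s

Direct runoff: 0.00, 11.83, 23.67, 48.50, 28.33, 16.17, 0.00 L/s; ΣQ_DR = 128.5 L/s, peak = 48.50 L/s.
Runoff depth d = ΣQ_DR·Δt / A = 128.5 × 21600 / (11.1 ha) = 25.01 mm.
The 1-cm UH is the DRH scaled by (10 mm)/d, so U_p = 48.50 × 10/25.01 = 19.4 L/s.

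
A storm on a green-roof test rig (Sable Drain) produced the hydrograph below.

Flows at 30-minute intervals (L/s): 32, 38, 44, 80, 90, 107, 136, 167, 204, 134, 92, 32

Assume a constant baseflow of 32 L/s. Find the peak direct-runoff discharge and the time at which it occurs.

Q_p = 172.0 L/s at t = 4 h

Subtracting baseflow gives direct-runoff ordinates: 0.0, 6.0, 12.0, 48.0, 58.0, 75.0, 104.0, 135.0, 172.0, 102.0, 60.0, 0.0 L/s.
The maximum is 172.0 L/s, occurring at the reading for t = 4 h.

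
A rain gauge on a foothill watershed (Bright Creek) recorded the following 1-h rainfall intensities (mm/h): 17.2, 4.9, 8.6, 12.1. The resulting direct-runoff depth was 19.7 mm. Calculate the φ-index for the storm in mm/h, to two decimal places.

Only the 3 blocks with intensity above φ contribute runoff: 17.2, 8.6, 12.1 mm/h.
Σ(I−φ)·Δt = d  ⇒  (17.2+8.6+12.1 − 3φ)·1 = 19.7
φ = (37.90 − 19.7/1) / 3 = 6.07 mm/h.

φ ≈ 6.07 mm/h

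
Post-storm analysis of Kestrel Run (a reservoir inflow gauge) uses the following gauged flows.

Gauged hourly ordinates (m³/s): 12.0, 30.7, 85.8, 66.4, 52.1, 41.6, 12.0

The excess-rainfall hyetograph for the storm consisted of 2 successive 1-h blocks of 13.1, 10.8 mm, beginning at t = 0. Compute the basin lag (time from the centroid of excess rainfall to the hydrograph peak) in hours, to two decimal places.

t_L ≈ 1.05 h

Centroid of excess rainfall: t_c = Σ P_i·t̄_i / ΣP_i = 0.9519 h (block centres at 0.5, 1.5 h).
Hydrograph peak occurs at t = 2 h, so basin lag t_L = 2 − 0.9519 = 1.05 h.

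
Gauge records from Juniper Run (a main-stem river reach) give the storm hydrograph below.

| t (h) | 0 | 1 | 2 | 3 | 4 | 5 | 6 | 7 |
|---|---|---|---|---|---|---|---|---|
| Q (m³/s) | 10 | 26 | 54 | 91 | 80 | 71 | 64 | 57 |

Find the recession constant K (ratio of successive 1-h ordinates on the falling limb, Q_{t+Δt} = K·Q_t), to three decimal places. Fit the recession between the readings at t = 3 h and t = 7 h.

Using the recession-limb readings at t = 3 h and t = 7 h: Q falls from 91 to 57 m³/s over 4 intervals.
K = (Q₂/Q₁)^(1/4) = (57/91)^(1/4) = 0.890.

K ≈ 0.890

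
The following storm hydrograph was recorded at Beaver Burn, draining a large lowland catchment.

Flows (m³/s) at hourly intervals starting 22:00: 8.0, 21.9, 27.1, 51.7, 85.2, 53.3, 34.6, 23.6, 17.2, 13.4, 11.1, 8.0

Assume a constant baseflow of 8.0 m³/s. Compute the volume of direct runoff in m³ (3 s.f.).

V ≈ 9.33 × 10^5 m³

Direct-runoff ordinates (Q − Q_b): 0.0, 13.9, 19.1, 43.7, 77.2, 45.3, 26.6, 15.6, 9.2, 5.4, 3.1, 0.0 m³/s.
ΣQ_DR = 259.1 m³/s.
With Δt = 1 h = 3600 s, V = ΣQ_DR · Δt = 259.1 × 3600 = 9.33 × 10^5 m³.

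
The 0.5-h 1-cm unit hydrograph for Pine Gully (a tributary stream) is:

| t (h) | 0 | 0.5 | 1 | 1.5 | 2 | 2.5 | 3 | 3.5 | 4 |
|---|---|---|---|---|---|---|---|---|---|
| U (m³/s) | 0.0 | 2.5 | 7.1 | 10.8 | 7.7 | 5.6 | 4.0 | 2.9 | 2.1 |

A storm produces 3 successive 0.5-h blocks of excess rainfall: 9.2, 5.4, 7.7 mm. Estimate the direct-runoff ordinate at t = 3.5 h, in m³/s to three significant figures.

By discrete convolution, Q_j = Σ (P_i / 10 mm) · U_{j−i}.
At t = 3.5 h (j=7): Q = (9.2/10)·2.9 + (5.4/10)·4.0 + (7.7/10)·5.6 = 9.14 m³/s.

Q ≈ 9.14 m³/s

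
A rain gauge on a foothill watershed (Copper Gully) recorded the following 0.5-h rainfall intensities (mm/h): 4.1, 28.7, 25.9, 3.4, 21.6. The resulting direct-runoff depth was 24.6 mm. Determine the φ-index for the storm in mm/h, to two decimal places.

φ ≈ 9.00 mm/h

Only the 3 blocks with intensity above φ contribute runoff: 28.7, 25.9, 21.6 mm/h.
Σ(I−φ)·Δt = d  ⇒  (28.7+25.9+21.6 − 3φ)·0.5 = 24.6
φ = (76.20 − 24.6/0.5) / 3 = 9.00 mm/h.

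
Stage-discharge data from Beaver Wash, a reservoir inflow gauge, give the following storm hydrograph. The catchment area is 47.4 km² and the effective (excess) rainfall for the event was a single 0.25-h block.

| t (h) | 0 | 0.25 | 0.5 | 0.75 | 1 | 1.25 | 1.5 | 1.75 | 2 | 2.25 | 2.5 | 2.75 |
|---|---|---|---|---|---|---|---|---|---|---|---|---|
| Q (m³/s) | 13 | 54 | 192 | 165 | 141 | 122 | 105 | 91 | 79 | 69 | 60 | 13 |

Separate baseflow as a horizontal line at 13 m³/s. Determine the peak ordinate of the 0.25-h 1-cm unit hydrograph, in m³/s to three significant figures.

U_p ≈ 99.4 m³/s

Direct runoff: 0.0, 41.0, 179.0, 152.0, 128.0, 109.0, 92.0, 78.0, 66.0, 56.0, 47.0, 0.0 m³/s; ΣQ_DR = 948.0 m³/s, peak = 179.0 m³/s.
Runoff depth d = ΣQ_DR·Δt / A = 948.0 × 900 / (47.4 km²) = 18.00 mm.
The 1-cm UH is the DRH scaled by (10 mm)/d, so U_p = 179.0 × 10/18.00 = 99.4 m³/s.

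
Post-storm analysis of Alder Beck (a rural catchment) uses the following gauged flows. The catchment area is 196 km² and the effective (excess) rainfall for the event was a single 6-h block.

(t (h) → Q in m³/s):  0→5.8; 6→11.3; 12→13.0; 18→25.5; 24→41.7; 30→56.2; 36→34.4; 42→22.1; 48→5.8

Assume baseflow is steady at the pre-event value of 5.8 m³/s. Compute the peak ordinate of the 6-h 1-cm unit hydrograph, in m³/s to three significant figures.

Direct runoff: 0.0, 5.5, 7.2, 19.7, 35.9, 50.4, 28.6, 16.3, 0.0 m³/s; ΣQ_DR = 163.6 m³/s, peak = 50.4 m³/s.
Runoff depth d = ΣQ_DR·Δt / A = 163.6 × 21600 / (196 km²) = 18.03 mm.
The 1-cm UH is the DRH scaled by (10 mm)/d, so U_p = 50.4 × 10/18.03 = 28.0 m³/s.

U_p ≈ 28.0 m³/s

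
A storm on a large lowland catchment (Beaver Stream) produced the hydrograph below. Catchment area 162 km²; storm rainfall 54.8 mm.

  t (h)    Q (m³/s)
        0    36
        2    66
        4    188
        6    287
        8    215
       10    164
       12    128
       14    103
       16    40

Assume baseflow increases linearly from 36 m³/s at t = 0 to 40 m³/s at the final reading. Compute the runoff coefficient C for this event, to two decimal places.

ΣQ_DR = 885.0 m³/s; V = ΣQ_DR·Δt = 6.372 × 10^6 m³.
Runoff depth d = V / A = 39.33 mm.
C = d / P = 39.33 / 54.8 = 0.72.

C ≈ 0.72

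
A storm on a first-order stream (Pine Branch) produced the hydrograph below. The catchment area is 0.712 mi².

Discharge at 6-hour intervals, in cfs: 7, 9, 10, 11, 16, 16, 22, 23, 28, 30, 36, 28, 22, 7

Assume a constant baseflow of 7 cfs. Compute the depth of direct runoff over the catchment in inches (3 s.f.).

d ≈ 2.18 in

Direct runoff: 0.0, 2.0, 3.0, 4.0, 9.0, 9.0, 15.0, 16.0, 21.0, 23.0, 29.0, 21.0, 15.0, 0.0 cfs; ΣQ_DR = 167.0 cfs.
V = ΣQ_DR · Δt = 167.0 × 21600 s = 3.607 × 10^6 ft³.
Over A = 0.712 mi², depth = V / A = 2.18 in.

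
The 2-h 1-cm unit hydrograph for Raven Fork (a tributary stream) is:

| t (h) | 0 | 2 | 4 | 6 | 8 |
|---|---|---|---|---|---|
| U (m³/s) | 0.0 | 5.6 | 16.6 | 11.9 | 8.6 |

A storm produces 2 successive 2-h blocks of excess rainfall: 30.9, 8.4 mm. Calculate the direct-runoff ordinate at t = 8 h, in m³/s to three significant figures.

By discrete convolution, Q_j = Σ (P_i / 10 mm) · U_{j−i}.
At t = 8 h (j=4): Q = (30.9/10)·8.6 + (8.4/10)·11.9 = 36.6 m³/s.

Q ≈ 36.6 m³/s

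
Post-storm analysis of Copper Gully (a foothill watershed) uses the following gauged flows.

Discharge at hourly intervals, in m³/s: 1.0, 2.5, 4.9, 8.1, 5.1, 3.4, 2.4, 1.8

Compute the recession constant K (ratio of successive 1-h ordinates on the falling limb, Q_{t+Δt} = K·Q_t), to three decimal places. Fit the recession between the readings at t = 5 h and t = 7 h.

Using the recession-limb readings at t = 5 h and t = 7 h: Q falls from 3.4 to 1.8 m³/s over 2 intervals.
K = (Q₂/Q₁)^(1/2) = (1.8/3.4)^(1/2) = 0.728.

K ≈ 0.728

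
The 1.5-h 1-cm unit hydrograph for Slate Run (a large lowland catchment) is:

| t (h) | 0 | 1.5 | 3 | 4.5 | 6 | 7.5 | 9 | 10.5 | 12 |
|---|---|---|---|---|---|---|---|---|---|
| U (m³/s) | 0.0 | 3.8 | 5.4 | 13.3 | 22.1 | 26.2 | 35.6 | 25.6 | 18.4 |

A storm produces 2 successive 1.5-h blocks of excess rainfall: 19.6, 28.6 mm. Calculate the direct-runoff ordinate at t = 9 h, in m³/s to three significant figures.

Q ≈ 145 m³/s

By discrete convolution, Q_j = Σ (P_i / 10 mm) · U_{j−i}.
At t = 9 h (j=6): Q = (19.6/10)·35.6 + (28.6/10)·26.2 = 145 m³/s.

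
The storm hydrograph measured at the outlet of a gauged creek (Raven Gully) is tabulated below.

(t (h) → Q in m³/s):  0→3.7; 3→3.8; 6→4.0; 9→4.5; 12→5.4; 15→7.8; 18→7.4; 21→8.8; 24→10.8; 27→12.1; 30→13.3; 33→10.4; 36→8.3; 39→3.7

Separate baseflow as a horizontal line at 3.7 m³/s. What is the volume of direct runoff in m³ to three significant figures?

V ≈ 5.64 × 10^5 m³

Direct-runoff ordinates (Q − Q_b): 0.0, 0.1, 0.3, 0.8, 1.7, 4.1, 3.7, 5.1, 7.1, 8.4, 9.6, 6.7, 4.6, 0.0 m³/s.
ΣQ_DR = 52.20 m³/s.
With Δt = 3 h = 10800 s, V = ΣQ_DR · Δt = 52.20 × 10800 = 5.64 × 10^5 m³.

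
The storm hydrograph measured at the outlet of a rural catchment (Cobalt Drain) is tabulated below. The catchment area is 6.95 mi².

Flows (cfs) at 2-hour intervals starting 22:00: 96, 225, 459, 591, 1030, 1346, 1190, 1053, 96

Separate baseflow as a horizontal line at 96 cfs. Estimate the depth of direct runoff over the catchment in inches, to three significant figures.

d ≈ 2.33 in

Direct runoff: 0.0, 129.0, 363.0, 495.0, 934.0, 1250.0, 1094.0, 957.0, 0.0 cfs; ΣQ_DR = 5222 cfs.
V = ΣQ_DR · Δt = 5222 × 7200 s = 3.760 × 10^7 ft³.
Over A = 6.95 mi², depth = V / A = 2.33 in.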